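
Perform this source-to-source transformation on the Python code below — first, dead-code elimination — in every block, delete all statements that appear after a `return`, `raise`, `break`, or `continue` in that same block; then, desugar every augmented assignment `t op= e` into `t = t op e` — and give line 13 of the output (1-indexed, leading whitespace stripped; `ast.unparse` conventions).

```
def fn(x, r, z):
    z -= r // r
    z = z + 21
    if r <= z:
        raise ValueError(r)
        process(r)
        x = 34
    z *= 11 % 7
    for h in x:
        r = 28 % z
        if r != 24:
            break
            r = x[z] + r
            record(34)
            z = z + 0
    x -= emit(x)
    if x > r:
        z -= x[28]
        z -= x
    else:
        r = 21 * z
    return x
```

z = z - x[28]

Transformed code:
def fn(x, r, z):
    z = z - r // r
    z = z + 21
    if r <= z:
        raise ValueError(r)
    z = z * (11 % 7)
    for h in x:
        r = 28 % z
        if r != 24:
            break
    x = x - emit(x)
    if x > r:
        z = z - x[28]
        z = z - x
    else:
        r = 21 * z
    return x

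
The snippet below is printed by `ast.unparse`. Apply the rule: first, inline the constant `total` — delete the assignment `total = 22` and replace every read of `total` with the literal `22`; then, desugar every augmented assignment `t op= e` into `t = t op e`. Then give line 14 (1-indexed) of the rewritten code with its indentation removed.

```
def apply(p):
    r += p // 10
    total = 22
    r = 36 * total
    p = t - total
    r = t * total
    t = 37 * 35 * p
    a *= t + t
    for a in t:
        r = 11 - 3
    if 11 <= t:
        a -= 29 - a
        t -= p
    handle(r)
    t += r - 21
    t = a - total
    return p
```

t = t + (r - 21)

Transformed code:
def apply(p):
    r = r + p // 10
    r = 36 * 22
    p = t - 22
    r = t * 22
    t = 37 * 35 * p
    a = a * (t + t)
    for a in t:
        r = 11 - 3
    if 11 <= t:
        a = a - (29 - a)
        t = t - p
    handle(r)
    t = t + (r - 21)
    t = a - 22
    return p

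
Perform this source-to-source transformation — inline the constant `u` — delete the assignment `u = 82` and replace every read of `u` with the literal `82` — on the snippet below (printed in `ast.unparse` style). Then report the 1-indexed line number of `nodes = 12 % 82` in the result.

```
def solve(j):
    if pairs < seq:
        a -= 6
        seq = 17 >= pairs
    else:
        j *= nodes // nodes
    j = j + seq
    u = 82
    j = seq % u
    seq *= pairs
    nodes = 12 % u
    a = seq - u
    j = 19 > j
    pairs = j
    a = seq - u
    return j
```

10

Transformed code:
def solve(j):
    if pairs < seq:
        a -= 6
        seq = 17 >= pairs
    else:
        j *= nodes // nodes
    j = j + seq
    j = seq % 82
    seq *= pairs
    nodes = 12 % 82
    a = seq - 82
    j = 19 > j
    pairs = j
    a = seq - 82
    return j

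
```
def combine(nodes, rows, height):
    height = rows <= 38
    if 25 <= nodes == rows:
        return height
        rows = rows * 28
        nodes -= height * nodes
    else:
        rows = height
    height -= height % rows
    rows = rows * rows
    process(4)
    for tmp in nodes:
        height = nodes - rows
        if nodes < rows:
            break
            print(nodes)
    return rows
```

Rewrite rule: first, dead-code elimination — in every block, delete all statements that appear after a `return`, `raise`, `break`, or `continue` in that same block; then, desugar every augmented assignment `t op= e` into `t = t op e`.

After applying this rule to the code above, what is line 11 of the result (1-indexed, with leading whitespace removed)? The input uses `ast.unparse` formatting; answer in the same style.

height = nodes - rows

Transformed code:
def combine(nodes, rows, height):
    height = rows <= 38
    if 25 <= nodes == rows:
        return height
    else:
        rows = height
    height = height - height % rows
    rows = rows * rows
    process(4)
    for tmp in nodes:
        height = nodes - rows
        if nodes < rows:
            break
    return rows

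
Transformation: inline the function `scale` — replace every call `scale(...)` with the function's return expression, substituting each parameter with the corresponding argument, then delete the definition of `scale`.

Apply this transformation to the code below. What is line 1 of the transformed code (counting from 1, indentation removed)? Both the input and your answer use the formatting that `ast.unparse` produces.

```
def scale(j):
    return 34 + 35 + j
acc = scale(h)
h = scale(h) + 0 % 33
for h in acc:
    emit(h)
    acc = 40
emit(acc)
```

Transformed code:
acc = 34 + 35 + h
h = 34 + 35 + h + 0 % 33
for h in acc:
    emit(h)
    acc = 40
emit(acc)

acc = 34 + 35 + h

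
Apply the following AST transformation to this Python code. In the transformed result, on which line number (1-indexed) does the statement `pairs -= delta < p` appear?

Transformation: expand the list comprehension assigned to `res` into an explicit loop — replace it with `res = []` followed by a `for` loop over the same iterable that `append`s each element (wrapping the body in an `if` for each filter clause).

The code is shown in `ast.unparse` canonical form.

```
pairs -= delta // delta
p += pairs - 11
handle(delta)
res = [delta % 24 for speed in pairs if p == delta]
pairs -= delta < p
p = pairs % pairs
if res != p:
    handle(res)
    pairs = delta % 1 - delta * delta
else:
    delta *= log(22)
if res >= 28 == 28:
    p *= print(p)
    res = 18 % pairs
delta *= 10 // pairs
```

8

Transformed code:
pairs -= delta // delta
p += pairs - 11
handle(delta)
res = []
for speed in pairs:
    if p == delta:
        res.append(delta % 24)
pairs -= delta < p
p = pairs % pairs
if res != p:
    handle(res)
    pairs = delta % 1 - delta * delta
else:
    delta *= log(22)
if res >= 28 == 28:
    p *= print(p)
    res = 18 % pairs
delta *= 10 // pairs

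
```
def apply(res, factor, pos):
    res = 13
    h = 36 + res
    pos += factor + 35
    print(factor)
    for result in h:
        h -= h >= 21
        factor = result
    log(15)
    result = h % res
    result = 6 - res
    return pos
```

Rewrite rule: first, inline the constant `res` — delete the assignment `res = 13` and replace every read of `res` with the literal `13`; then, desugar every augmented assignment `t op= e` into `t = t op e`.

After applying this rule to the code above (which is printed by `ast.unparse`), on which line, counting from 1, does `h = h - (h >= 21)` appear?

Transformed code:
def apply(res, factor, pos):
    h = 36 + 13
    pos = pos + (factor + 35)
    print(factor)
    for result in h:
        h = h - (h >= 21)
        factor = result
    log(15)
    result = h % 13
    result = 6 - 13
    return pos

6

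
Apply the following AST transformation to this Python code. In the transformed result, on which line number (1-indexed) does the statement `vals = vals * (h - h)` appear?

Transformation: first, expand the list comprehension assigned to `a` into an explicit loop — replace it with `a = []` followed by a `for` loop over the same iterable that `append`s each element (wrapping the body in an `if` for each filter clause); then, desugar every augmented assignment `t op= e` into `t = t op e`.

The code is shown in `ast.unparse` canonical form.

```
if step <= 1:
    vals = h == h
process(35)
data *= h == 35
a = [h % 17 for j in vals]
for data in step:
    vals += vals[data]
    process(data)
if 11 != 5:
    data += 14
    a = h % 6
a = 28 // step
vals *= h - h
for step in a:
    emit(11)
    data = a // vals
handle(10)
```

15

Transformed code:
if step <= 1:
    vals = h == h
process(35)
data = data * (h == 35)
a = []
for j in vals:
    a.append(h % 17)
for data in step:
    vals = vals + vals[data]
    process(data)
if 11 != 5:
    data = data + 14
    a = h % 6
a = 28 // step
vals = vals * (h - h)
for step in a:
    emit(11)
    data = a // vals
handle(10)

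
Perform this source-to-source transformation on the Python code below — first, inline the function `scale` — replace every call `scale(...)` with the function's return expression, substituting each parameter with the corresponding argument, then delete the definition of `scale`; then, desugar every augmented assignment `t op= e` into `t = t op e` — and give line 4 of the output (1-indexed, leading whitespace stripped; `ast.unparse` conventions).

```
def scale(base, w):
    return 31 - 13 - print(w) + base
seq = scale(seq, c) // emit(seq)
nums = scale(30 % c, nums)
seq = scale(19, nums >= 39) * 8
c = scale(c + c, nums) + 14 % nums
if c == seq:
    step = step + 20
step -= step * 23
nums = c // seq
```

c = 31 - 13 - print(nums) + (c + c) + 14 % nums

Transformed code:
seq = (31 - 13 - print(c) + seq) // emit(seq)
nums = 31 - 13 - print(nums) + 30 % c
seq = (31 - 13 - print(nums >= 39) + 19) * 8
c = 31 - 13 - print(nums) + (c + c) + 14 % nums
if c == seq:
    step = step + 20
step = step - step * 23
nums = c // seq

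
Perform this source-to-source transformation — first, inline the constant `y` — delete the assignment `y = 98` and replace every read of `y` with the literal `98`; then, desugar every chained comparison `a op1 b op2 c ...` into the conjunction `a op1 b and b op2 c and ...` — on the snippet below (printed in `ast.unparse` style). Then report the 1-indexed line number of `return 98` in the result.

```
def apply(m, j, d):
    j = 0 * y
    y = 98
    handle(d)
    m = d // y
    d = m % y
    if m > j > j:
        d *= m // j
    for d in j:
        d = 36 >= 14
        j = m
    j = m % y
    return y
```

Transformed code:
def apply(m, j, d):
    j = 0 * 98
    handle(d)
    m = d // 98
    d = m % 98
    if m > j and j > j:
        d *= m // j
    for d in j:
        d = 36 >= 14
        j = m
    j = m % 98
    return 98

12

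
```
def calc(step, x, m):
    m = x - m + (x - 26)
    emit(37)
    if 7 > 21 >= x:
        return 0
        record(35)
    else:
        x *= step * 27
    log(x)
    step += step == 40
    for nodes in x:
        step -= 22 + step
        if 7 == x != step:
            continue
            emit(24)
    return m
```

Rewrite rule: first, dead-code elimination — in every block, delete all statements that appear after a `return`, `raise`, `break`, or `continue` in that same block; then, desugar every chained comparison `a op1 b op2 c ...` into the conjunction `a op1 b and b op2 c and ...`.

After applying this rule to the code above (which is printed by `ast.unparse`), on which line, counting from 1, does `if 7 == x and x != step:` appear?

Transformed code:
def calc(step, x, m):
    m = x - m + (x - 26)
    emit(37)
    if 7 > 21 and 21 >= x:
        return 0
    else:
        x *= step * 27
    log(x)
    step += step == 40
    for nodes in x:
        step -= 22 + step
        if 7 == x and x != step:
            continue
    return m

12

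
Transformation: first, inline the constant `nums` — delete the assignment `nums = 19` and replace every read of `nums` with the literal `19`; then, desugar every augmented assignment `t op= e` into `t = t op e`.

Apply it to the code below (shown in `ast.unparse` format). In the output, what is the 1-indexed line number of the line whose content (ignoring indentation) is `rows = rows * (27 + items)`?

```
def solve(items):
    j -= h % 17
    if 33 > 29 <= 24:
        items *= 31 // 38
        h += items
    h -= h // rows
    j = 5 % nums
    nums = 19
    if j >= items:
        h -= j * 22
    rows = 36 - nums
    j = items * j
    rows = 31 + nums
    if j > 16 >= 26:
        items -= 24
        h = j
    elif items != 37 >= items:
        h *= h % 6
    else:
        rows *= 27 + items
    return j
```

Transformed code:
def solve(items):
    j = j - h % 17
    if 33 > 29 <= 24:
        items = items * (31 // 38)
        h = h + items
    h = h - h // rows
    j = 5 % 19
    if j >= items:
        h = h - j * 22
    rows = 36 - 19
    j = items * j
    rows = 31 + 19
    if j > 16 >= 26:
        items = items - 24
        h = j
    elif items != 37 >= items:
        h = h * (h % 6)
    else:
        rows = rows * (27 + items)
    return j

19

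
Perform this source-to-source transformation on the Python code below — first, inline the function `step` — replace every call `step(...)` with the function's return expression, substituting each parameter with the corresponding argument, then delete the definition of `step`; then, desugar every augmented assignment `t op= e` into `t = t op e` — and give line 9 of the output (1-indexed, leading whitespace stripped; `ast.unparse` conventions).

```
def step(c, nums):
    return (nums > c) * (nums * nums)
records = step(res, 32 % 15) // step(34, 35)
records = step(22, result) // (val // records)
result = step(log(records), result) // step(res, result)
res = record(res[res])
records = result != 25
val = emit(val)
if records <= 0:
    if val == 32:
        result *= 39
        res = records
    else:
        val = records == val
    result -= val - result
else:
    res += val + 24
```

result = result * 39

Transformed code:
records = (32 % 15 > res) * (32 % 15 * (32 % 15)) // ((35 > 34) * (35 * 35))
records = (result > 22) * (result * result) // (val // records)
result = (result > log(records)) * (result * result) // ((result > res) * (result * result))
res = record(res[res])
records = result != 25
val = emit(val)
if records <= 0:
    if val == 32:
        result = result * 39
        res = records
    else:
        val = records == val
    result = result - (val - result)
else:
    res = res + (val + 24)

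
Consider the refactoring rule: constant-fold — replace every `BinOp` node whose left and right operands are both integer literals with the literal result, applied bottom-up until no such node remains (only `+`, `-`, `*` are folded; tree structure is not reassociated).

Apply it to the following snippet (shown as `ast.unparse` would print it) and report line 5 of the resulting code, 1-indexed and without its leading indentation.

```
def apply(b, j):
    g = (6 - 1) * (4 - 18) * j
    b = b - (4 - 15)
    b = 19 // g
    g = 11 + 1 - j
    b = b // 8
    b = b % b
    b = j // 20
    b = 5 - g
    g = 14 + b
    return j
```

Transformed code:
def apply(b, j):
    g = -70 * j
    b = b - -11
    b = 19 // g
    g = 12 - j
    b = b // 8
    b = b % b
    b = j // 20
    b = 5 - g
    g = 14 + b
    return j

g = 12 - j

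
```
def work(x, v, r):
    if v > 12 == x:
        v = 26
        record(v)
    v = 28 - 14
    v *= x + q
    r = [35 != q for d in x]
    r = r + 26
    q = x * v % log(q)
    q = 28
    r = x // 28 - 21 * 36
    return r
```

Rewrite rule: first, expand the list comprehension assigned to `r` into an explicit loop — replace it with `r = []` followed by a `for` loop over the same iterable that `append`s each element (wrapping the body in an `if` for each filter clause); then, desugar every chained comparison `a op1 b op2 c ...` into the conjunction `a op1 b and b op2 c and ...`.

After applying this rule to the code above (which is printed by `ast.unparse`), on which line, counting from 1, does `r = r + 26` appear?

Transformed code:
def work(x, v, r):
    if v > 12 and 12 == x:
        v = 26
        record(v)
    v = 28 - 14
    v *= x + q
    r = []
    for d in x:
        r.append(35 != q)
    r = r + 26
    q = x * v % log(q)
    q = 28
    r = x // 28 - 21 * 36
    return r

10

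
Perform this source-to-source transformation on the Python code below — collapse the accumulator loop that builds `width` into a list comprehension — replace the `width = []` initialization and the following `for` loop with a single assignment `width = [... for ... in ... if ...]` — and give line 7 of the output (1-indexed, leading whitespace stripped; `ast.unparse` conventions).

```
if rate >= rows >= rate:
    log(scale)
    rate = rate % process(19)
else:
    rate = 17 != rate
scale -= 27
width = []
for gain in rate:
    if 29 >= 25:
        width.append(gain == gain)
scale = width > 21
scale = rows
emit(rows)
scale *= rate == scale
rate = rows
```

Transformed code:
if rate >= rows >= rate:
    log(scale)
    rate = rate % process(19)
else:
    rate = 17 != rate
scale -= 27
width = [gain == gain for gain in rate if 29 >= 25]
scale = width > 21
scale = rows
emit(rows)
scale *= rate == scale
rate = rows

width = [gain == gain for gain in rate if 29 >= 25]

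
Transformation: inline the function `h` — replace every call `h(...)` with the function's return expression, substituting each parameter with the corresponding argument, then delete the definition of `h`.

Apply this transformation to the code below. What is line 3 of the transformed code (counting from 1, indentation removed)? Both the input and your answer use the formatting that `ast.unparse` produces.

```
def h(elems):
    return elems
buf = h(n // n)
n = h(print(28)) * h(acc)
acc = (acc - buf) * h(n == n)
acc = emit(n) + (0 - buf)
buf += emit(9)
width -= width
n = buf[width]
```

acc = (acc - buf) * (n == n)

Transformed code:
buf = n // n
n = print(28) * acc
acc = (acc - buf) * (n == n)
acc = emit(n) + (0 - buf)
buf += emit(9)
width -= width
n = buf[width]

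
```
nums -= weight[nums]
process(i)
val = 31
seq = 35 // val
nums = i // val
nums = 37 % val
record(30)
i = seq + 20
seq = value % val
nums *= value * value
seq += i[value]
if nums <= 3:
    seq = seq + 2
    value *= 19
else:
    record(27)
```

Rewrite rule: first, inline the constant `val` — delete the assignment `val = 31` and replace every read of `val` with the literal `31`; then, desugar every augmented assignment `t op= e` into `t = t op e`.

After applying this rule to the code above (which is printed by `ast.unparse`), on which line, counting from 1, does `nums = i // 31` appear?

4

Transformed code:
nums = nums - weight[nums]
process(i)
seq = 35 // 31
nums = i // 31
nums = 37 % 31
record(30)
i = seq + 20
seq = value % 31
nums = nums * (value * value)
seq = seq + i[value]
if nums <= 3:
    seq = seq + 2
    value = value * 19
else:
    record(27)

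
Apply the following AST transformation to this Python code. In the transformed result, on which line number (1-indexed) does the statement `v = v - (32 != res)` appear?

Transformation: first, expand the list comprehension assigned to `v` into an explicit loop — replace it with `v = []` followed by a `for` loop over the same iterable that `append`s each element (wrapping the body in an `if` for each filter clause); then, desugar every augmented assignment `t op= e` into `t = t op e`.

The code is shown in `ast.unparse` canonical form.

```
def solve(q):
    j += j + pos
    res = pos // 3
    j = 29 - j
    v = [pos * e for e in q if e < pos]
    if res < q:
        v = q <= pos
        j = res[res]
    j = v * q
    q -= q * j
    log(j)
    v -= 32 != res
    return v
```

Transformed code:
def solve(q):
    j = j + (j + pos)
    res = pos // 3
    j = 29 - j
    v = []
    for e in q:
        if e < pos:
            v.append(pos * e)
    if res < q:
        v = q <= pos
        j = res[res]
    j = v * q
    q = q - q * j
    log(j)
    v = v - (32 != res)
    return v

15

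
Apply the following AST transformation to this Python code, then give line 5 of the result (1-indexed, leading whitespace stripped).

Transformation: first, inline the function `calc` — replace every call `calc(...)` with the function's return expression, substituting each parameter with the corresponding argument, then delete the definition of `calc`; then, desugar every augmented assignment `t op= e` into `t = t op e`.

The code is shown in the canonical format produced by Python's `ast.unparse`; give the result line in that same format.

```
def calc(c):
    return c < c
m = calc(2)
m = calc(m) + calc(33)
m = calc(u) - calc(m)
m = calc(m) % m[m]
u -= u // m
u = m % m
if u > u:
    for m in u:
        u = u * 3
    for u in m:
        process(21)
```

u = u - u // m

Transformed code:
m = 2 < 2
m = (m < m) + (33 < 33)
m = (u < u) - (m < m)
m = (m < m) % m[m]
u = u - u // m
u = m % m
if u > u:
    for m in u:
        u = u * 3
    for u in m:
        process(21)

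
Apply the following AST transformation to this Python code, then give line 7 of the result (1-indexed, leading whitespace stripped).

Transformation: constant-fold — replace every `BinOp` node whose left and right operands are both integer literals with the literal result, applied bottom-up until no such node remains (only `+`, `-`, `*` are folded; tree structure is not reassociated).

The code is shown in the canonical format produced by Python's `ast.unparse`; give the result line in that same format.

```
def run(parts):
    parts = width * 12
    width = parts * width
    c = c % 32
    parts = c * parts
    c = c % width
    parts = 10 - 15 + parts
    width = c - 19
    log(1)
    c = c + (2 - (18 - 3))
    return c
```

Transformed code:
def run(parts):
    parts = width * 12
    width = parts * width
    c = c % 32
    parts = c * parts
    c = c % width
    parts = -5 + parts
    width = c - 19
    log(1)
    c = c + -13
    return c

parts = -5 + parts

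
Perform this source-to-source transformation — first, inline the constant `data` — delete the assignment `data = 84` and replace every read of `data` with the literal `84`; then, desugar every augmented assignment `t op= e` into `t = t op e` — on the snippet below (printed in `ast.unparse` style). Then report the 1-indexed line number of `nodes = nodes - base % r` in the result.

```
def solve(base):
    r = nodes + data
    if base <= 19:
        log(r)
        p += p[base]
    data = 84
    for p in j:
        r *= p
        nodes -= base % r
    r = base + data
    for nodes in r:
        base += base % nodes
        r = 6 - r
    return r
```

Transformed code:
def solve(base):
    r = nodes + 84
    if base <= 19:
        log(r)
        p = p + p[base]
    for p in j:
        r = r * p
        nodes = nodes - base % r
    r = base + 84
    for nodes in r:
        base = base + base % nodes
        r = 6 - r
    return r

8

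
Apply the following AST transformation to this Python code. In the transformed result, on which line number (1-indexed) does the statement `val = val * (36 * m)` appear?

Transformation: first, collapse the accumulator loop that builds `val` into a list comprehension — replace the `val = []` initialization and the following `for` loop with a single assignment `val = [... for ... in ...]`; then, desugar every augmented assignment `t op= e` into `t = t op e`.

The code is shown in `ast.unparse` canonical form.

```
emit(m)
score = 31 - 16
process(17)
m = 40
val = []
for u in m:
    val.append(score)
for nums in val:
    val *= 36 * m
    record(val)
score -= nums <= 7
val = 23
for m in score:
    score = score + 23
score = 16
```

Transformed code:
emit(m)
score = 31 - 16
process(17)
m = 40
val = [score for u in m]
for nums in val:
    val = val * (36 * m)
    record(val)
score = score - (nums <= 7)
val = 23
for m in score:
    score = score + 23
score = 16

7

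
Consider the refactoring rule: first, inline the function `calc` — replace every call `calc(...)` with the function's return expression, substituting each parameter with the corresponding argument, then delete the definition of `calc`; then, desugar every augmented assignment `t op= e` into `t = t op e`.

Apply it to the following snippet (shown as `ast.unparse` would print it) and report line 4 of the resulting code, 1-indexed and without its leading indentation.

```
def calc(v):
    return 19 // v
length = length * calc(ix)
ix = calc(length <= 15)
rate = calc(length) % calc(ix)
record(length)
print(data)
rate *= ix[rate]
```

record(length)

Transformed code:
length = length * (19 // ix)
ix = 19 // (length <= 15)
rate = 19 // length % (19 // ix)
record(length)
print(data)
rate = rate * ix[rate]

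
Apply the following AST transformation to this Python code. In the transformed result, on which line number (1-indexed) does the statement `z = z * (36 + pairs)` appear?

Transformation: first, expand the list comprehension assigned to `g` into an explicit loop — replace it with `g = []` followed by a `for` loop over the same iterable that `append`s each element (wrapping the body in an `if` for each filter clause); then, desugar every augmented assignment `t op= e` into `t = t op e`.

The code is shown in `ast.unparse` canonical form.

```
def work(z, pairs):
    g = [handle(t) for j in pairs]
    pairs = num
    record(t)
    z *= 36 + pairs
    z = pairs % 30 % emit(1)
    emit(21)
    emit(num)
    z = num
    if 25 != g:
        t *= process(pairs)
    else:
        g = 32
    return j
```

Transformed code:
def work(z, pairs):
    g = []
    for j in pairs:
        g.append(handle(t))
    pairs = num
    record(t)
    z = z * (36 + pairs)
    z = pairs % 30 % emit(1)
    emit(21)
    emit(num)
    z = num
    if 25 != g:
        t = t * process(pairs)
    else:
        g = 32
    return j

7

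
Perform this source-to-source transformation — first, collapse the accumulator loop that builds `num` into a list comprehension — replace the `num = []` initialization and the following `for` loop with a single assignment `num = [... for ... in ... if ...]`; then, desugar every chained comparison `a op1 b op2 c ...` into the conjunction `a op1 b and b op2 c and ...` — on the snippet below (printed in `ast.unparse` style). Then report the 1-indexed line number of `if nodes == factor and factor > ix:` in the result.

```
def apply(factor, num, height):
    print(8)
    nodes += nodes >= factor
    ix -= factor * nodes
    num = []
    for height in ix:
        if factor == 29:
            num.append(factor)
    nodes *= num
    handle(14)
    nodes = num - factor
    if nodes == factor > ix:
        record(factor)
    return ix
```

9

Transformed code:
def apply(factor, num, height):
    print(8)
    nodes += nodes >= factor
    ix -= factor * nodes
    num = [factor for height in ix if factor == 29]
    nodes *= num
    handle(14)
    nodes = num - factor
    if nodes == factor and factor > ix:
        record(factor)
    return ix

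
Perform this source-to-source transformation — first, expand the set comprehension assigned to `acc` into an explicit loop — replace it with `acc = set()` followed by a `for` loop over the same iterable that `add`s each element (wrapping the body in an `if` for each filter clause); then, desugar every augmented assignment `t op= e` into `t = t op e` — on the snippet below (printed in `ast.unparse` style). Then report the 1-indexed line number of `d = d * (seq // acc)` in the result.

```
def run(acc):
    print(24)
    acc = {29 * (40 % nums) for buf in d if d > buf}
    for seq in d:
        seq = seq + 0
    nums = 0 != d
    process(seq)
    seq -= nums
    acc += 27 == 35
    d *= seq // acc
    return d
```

Transformed code:
def run(acc):
    print(24)
    acc = set()
    for buf in d:
        if d > buf:
            acc.add(29 * (40 % nums))
    for seq in d:
        seq = seq + 0
    nums = 0 != d
    process(seq)
    seq = seq - nums
    acc = acc + (27 == 35)
    d = d * (seq // acc)
    return d

13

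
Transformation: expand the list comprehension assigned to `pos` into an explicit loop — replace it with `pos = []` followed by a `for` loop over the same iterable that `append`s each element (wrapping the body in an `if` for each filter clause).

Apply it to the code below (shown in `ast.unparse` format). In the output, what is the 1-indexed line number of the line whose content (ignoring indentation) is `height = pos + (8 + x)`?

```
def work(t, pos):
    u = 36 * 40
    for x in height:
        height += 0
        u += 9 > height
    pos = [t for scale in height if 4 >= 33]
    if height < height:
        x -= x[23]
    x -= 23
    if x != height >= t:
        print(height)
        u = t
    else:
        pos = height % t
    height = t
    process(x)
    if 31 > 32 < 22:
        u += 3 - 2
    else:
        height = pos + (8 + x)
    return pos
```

23

Transformed code:
def work(t, pos):
    u = 36 * 40
    for x in height:
        height += 0
        u += 9 > height
    pos = []
    for scale in height:
        if 4 >= 33:
            pos.append(t)
    if height < height:
        x -= x[23]
    x -= 23
    if x != height >= t:
        print(height)
        u = t
    else:
        pos = height % t
    height = t
    process(x)
    if 31 > 32 < 22:
        u += 3 - 2
    else:
        height = pos + (8 + x)
    return pos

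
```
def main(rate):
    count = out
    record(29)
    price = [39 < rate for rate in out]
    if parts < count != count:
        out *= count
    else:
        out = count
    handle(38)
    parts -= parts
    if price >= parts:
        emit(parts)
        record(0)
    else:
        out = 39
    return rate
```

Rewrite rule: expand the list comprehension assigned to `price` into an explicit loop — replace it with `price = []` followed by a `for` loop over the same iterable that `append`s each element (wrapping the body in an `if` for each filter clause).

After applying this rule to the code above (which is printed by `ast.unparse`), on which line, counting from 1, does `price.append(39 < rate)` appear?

Transformed code:
def main(rate):
    count = out
    record(29)
    price = []
    for rate in out:
        price.append(39 < rate)
    if parts < count != count:
        out *= count
    else:
        out = count
    handle(38)
    parts -= parts
    if price >= parts:
        emit(parts)
        record(0)
    else:
        out = 39
    return rate

6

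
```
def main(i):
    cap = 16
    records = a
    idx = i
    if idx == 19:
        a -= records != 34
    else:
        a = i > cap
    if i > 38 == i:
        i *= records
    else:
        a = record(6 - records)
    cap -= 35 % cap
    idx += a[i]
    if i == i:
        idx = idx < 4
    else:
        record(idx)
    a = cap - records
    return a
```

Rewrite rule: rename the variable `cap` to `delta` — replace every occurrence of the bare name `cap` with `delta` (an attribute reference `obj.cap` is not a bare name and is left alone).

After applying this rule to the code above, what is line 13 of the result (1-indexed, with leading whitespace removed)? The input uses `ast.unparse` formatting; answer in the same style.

delta -= 35 % delta

Transformed code:
def main(i):
    delta = 16
    records = a
    idx = i
    if idx == 19:
        a -= records != 34
    else:
        a = i > delta
    if i > 38 == i:
        i *= records
    else:
        a = record(6 - records)
    delta -= 35 % delta
    idx += a[i]
    if i == i:
        idx = idx < 4
    else:
        record(idx)
    a = delta - records
    return a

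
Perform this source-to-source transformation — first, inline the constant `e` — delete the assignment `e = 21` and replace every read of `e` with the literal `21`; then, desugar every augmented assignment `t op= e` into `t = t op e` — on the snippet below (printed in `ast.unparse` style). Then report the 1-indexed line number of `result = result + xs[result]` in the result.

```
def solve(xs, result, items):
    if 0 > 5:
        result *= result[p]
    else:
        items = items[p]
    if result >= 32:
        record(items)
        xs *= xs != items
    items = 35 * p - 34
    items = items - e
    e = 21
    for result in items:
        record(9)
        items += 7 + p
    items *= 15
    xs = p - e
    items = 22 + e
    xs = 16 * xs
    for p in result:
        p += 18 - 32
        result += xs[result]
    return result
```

20

Transformed code:
def solve(xs, result, items):
    if 0 > 5:
        result = result * result[p]
    else:
        items = items[p]
    if result >= 32:
        record(items)
        xs = xs * (xs != items)
    items = 35 * p - 34
    items = items - 21
    for result in items:
        record(9)
        items = items + (7 + p)
    items = items * 15
    xs = p - 21
    items = 22 + 21
    xs = 16 * xs
    for p in result:
        p = p + (18 - 32)
        result = result + xs[result]
    return result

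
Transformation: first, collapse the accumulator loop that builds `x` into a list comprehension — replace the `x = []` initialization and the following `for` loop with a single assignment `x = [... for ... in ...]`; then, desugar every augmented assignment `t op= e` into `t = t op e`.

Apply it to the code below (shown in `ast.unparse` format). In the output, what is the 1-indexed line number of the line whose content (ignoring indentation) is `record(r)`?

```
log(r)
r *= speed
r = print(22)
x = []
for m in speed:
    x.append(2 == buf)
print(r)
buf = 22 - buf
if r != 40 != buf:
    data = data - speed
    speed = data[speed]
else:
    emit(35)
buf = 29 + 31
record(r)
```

13

Transformed code:
log(r)
r = r * speed
r = print(22)
x = [2 == buf for m in speed]
print(r)
buf = 22 - buf
if r != 40 != buf:
    data = data - speed
    speed = data[speed]
else:
    emit(35)
buf = 29 + 31
record(r)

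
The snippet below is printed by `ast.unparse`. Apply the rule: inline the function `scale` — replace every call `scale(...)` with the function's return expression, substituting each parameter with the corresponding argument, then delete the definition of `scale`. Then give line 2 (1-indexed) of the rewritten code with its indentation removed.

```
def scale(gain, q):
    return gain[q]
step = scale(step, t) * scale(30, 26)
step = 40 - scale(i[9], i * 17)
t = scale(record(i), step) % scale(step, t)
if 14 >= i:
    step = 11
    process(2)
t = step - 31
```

Transformed code:
step = step[t] * 30[26]
step = 40 - i[9][i * 17]
t = record(i)[step] % step[t]
if 14 >= i:
    step = 11
    process(2)
t = step - 31

step = 40 - i[9][i * 17]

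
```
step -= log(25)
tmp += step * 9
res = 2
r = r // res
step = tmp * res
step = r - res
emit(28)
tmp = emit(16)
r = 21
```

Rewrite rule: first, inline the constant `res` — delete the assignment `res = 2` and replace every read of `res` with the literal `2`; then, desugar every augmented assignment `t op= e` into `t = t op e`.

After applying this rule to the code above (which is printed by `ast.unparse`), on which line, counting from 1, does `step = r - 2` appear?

Transformed code:
step = step - log(25)
tmp = tmp + step * 9
r = r // 2
step = tmp * 2
step = r - 2
emit(28)
tmp = emit(16)
r = 21

5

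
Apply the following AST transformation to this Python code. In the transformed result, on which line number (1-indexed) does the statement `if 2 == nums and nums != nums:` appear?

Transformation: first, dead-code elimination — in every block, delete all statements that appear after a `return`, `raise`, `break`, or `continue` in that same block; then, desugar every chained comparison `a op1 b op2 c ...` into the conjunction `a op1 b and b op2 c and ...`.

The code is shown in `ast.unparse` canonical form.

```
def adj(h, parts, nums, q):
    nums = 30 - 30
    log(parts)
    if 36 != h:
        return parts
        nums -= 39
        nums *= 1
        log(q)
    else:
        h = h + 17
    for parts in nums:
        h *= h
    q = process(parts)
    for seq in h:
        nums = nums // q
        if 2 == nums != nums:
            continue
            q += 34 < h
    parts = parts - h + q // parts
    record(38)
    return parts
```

Transformed code:
def adj(h, parts, nums, q):
    nums = 30 - 30
    log(parts)
    if 36 != h:
        return parts
    else:
        h = h + 17
    for parts in nums:
        h *= h
    q = process(parts)
    for seq in h:
        nums = nums // q
        if 2 == nums and nums != nums:
            continue
    parts = parts - h + q // parts
    record(38)
    return parts

13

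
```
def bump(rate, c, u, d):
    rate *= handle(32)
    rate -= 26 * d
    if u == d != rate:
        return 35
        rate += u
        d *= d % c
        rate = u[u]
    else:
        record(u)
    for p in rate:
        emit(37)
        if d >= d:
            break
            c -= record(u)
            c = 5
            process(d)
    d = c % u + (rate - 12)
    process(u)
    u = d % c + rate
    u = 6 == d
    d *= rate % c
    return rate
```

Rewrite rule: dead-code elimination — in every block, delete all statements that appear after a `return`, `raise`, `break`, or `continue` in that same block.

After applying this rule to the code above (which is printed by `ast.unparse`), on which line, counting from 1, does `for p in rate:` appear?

8

Transformed code:
def bump(rate, c, u, d):
    rate *= handle(32)
    rate -= 26 * d
    if u == d != rate:
        return 35
    else:
        record(u)
    for p in rate:
        emit(37)
        if d >= d:
            break
    d = c % u + (rate - 12)
    process(u)
    u = d % c + rate
    u = 6 == d
    d *= rate % c
    return rate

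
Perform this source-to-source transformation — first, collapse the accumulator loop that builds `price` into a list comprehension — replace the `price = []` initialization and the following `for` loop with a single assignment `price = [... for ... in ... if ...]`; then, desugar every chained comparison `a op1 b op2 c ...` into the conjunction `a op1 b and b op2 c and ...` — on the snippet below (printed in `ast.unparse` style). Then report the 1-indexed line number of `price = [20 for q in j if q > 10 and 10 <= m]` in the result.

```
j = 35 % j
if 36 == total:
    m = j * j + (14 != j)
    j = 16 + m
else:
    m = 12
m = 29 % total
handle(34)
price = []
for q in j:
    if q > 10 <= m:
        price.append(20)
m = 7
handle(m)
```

9

Transformed code:
j = 35 % j
if 36 == total:
    m = j * j + (14 != j)
    j = 16 + m
else:
    m = 12
m = 29 % total
handle(34)
price = [20 for q in j if q > 10 and 10 <= m]
m = 7
handle(m)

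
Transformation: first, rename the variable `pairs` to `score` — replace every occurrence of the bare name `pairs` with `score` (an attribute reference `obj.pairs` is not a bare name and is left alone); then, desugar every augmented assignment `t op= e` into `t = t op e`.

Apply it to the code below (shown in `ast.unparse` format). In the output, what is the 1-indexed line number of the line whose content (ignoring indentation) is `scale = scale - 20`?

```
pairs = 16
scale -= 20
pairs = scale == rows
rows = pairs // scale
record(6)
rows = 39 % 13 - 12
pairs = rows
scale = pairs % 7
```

2

Transformed code:
score = 16
scale = scale - 20
score = scale == rows
rows = score // scale
record(6)
rows = 39 % 13 - 12
score = rows
scale = score % 7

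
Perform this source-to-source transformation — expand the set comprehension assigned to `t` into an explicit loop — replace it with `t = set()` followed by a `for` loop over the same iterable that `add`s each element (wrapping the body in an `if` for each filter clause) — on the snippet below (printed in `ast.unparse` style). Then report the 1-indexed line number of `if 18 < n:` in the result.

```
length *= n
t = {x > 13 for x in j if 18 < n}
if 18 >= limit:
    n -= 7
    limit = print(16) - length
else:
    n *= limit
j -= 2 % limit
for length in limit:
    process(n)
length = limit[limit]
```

4

Transformed code:
length *= n
t = set()
for x in j:
    if 18 < n:
        t.add(x > 13)
if 18 >= limit:
    n -= 7
    limit = print(16) - length
else:
    n *= limit
j -= 2 % limit
for length in limit:
    process(n)
length = limit[limit]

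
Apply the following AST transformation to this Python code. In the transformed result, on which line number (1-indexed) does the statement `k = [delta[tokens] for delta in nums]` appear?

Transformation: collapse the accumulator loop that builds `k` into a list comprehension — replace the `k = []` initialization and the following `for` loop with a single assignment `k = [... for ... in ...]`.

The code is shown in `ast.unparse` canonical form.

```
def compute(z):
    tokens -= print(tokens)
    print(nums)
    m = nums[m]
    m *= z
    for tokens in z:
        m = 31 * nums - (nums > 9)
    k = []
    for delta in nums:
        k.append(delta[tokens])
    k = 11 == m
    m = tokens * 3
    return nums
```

8

Transformed code:
def compute(z):
    tokens -= print(tokens)
    print(nums)
    m = nums[m]
    m *= z
    for tokens in z:
        m = 31 * nums - (nums > 9)
    k = [delta[tokens] for delta in nums]
    k = 11 == m
    m = tokens * 3
    return nums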